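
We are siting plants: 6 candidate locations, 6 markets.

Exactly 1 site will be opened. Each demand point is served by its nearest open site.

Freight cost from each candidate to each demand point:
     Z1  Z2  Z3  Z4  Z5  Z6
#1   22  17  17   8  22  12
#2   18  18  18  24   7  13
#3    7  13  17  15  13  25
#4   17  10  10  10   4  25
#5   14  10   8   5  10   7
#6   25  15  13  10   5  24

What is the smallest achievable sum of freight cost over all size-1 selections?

54

Open {#5}.
  Z1→#5 14, Z2→#5 10, Z3→#5 8, Z4→#5 5, Z5→#5 10, Z6→#5 7  ⇒ total 54.
Compare {#4}: total 76.
Compare {#3}: total 90.
No size-1 selection does better; minimum is 54.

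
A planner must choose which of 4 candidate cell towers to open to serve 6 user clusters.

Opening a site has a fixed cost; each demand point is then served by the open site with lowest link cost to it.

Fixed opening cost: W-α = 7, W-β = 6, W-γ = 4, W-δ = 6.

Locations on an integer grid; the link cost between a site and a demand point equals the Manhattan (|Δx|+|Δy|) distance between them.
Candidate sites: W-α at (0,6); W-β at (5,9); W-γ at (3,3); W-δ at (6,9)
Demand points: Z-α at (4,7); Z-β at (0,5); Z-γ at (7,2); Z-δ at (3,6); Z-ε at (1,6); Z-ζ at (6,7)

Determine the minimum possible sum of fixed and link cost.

32

Open {W-α, W-δ}: assign each demand point to its cheapest open site.
  Z-α→W-δ 4, Z-β→W-α 1, Z-γ→W-δ 8, Z-δ→W-α 3, Z-ε→W-α 1, Z-ζ→W-δ 2
  link cost 19, fixed 13 → total 32.
Compare {W-α, W-β}: link cost 20 + fixed 13 = 33.
Compare {W-α, W-γ}: link cost 22 + fixed 11 = 33.
Compare {W-α, W-β, W-γ}: link cost 16 + fixed 17 = 33.
All other subsets cost ≥ 33. Minimum total cost: 32.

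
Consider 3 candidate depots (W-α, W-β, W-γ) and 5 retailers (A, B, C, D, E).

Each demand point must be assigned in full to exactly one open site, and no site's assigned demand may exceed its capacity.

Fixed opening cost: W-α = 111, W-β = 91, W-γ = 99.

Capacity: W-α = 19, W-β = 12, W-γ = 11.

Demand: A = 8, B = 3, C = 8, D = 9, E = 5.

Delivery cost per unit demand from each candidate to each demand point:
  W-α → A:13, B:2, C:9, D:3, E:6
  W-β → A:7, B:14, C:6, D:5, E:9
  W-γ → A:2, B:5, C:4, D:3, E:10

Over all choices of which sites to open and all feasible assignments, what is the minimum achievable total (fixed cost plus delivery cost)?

428

Open {W-α, W-β, W-γ}; cheapest assignment that respects the capacities:
  W-α (cap 19, load 17): B, D, E — cost 3×2 + 9×3 + 5×6 = 63
  W-β (cap 12, load 8): C — cost 8×6 = 48
  W-γ (cap 11, load 8): A — cost 8×2 = 16
  Shipping 127, fixed 301 → total 428.
  Any other capacity-feasible assignment to {W-α, W-β, W-γ} ships for at least 127.
Total demand is 33 and no other set of sites has combined capacity ≥ 33, so {W-α, W-β, W-γ} is the only feasible choice of open sites. Minimum: 428.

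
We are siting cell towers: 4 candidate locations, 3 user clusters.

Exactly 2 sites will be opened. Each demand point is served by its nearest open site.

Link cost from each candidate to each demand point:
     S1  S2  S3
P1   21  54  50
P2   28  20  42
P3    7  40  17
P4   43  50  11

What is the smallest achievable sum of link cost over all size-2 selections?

Open {P2, P3}.
  S1→P3 7, S2→P2 20, S3→P3 17  ⇒ total 44.
Compare {P3, P4}: total 58.
Compare {P2, P4}: total 59.
No size-2 selection does better; minimum is 44.

44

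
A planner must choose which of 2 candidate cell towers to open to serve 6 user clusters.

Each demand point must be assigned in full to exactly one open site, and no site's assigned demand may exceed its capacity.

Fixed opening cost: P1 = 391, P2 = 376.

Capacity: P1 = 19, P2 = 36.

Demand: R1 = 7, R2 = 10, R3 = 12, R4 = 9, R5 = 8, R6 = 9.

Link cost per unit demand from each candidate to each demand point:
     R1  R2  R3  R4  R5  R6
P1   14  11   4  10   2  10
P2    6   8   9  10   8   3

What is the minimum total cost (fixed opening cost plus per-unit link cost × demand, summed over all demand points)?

1174

Open {P1, P2}; cheapest assignment that respects the capacities:
  P1 (cap 19, load 19): R1, R3 — cost 7×14 + 12×4 = 146
  P2 (cap 36, load 36): R2, R4, R5, R6 — cost 10×8 + 9×10 + 8×8 + 9×3 = 261
  Shipping 407, fixed 767 → total 1174.
  Any other capacity-feasible assignment to {P1, P2} ships for at least 407.
Total demand is 55 and no other set of sites has combined capacity ≥ 55, so {P1, P2} is the only feasible choice of open sites. Minimum: 1174.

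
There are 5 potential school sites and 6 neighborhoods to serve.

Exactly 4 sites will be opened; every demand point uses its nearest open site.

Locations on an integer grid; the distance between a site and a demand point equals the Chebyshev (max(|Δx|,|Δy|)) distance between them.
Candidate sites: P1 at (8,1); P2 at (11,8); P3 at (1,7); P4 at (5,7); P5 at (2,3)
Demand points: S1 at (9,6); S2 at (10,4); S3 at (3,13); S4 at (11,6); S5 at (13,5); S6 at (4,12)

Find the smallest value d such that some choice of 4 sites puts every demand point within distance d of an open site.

6

Open {P1, P2, P3, P4}.
  Farthest demand point is S3 at distance 6 (to P3); all others are ≤ 6.
With {P1, P2, P3, P5} the worst case is 6.
With {P1, P2, P4, P5} the worst case is 6.
No size-4 selection achieves below 6.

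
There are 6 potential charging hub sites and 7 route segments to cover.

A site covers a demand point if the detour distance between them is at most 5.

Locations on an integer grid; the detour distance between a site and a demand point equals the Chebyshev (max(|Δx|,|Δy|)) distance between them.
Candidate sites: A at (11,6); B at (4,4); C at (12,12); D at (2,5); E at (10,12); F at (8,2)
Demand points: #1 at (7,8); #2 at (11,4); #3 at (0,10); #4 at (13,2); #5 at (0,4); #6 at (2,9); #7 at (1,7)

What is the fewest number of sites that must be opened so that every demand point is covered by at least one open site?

2

Coverage sets (demand points within 5 of each site):
  A: {#1, #2, #4}
  B: {#1, #5, #6, #7}
  C: {#1}
  D: {#1, #3, #5, #6, #7}
  E: {#1}
  F: {#2, #4}
No single site covers all 7 demand points.
But {A, D} covers everything, so the minimum is 2.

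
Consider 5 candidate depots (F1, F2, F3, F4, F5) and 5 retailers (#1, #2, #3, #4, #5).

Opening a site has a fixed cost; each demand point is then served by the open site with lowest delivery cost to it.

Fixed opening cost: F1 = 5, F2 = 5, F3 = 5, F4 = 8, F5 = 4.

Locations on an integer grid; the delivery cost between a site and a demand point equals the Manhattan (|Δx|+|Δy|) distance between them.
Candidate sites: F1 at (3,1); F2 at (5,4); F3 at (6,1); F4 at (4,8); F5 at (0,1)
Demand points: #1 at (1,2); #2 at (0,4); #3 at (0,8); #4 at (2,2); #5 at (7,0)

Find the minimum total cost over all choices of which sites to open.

Open {F3, F5}: assign each demand point to its cheapest open site.
  #1→F5 2, #2→F5 3, #3→F5 7, #4→F5 3, #5→F3 2
  delivery cost 17, fixed 9 → total 26.
Compare {F5}: delivery cost 23 + fixed 4 = 27.
Compare {F1, F5}: delivery cost 19 + fixed 9 = 28.
Compare {F2, F5}: delivery cost 21 + fixed 9 = 30.
All other subsets cost ≥ 27. Minimum total cost: 26.

26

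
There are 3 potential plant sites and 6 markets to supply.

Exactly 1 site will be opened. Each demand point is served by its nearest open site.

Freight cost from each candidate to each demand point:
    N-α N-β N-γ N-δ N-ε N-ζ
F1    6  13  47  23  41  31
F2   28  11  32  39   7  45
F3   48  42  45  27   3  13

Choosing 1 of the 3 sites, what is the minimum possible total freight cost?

Open {F1}.
  N-α→F1 6, N-β→F1 13, N-γ→F1 47, N-δ→F1 23, N-ε→F1 41, N-ζ→F1 31  ⇒ total 161.
Compare {F2}: total 162.
Compare {F3}: total 178.

161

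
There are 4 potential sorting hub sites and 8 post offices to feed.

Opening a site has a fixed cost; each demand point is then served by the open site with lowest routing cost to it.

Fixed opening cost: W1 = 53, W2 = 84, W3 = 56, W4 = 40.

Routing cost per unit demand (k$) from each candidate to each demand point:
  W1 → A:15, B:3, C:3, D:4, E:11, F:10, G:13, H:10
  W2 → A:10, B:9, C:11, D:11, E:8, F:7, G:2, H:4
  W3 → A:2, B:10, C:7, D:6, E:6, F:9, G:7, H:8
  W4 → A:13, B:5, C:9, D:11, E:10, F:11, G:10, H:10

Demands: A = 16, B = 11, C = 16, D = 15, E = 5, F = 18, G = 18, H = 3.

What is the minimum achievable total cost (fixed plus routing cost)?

Open {W1, W2, W3}: assign each demand point to its cheapest open site.
  A→W3 16×2=32, B→W1 11×3=33, C→W1 16×3=48, D→W1 15×4=60, E→W3 5×6=30, F→W2 18×7=126, G→W2 18×2=36, H→W2 3×4=12
  routing cost 377, fixed 193 → total 570.
Compare {W1, W2, W3, W4}: routing cost 377 + fixed 233 = 610.
Compare {W1, W3}: routing cost 515 + fixed 109 = 624.
Compare {W1, W2}: routing cost 515 + fixed 137 = 652.
All other subsets cost ≥ 610. Minimum total cost: 570.

570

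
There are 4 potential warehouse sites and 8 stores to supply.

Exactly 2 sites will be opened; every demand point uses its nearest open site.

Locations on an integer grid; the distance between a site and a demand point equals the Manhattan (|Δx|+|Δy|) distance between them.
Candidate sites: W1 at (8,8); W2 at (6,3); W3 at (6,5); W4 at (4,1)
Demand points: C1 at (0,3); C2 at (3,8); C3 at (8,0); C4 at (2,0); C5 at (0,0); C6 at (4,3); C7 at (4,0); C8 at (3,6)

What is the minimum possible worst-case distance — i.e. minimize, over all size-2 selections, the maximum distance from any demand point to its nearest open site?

6

Open {W1, W4}.
  Farthest demand point is C1 at distance 6 (to W4); all others are ≤ 6.
With {W3, W4} the worst case is 6.
With {W2, W4} the worst case is 8.
No size-2 selection achieves below 6.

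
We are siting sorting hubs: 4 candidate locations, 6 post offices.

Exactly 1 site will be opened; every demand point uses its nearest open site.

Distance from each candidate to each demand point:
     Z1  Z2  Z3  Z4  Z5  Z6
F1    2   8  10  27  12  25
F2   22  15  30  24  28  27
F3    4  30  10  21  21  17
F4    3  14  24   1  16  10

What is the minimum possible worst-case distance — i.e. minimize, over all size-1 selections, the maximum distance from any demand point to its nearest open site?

Open {F4}.
  Farthest demand point is Z3 at distance 24 (to F4); all others are ≤ 24.
With {F1} the worst case is 27.
With {F2} the worst case is 30.
No size-1 selection achieves below 24.

24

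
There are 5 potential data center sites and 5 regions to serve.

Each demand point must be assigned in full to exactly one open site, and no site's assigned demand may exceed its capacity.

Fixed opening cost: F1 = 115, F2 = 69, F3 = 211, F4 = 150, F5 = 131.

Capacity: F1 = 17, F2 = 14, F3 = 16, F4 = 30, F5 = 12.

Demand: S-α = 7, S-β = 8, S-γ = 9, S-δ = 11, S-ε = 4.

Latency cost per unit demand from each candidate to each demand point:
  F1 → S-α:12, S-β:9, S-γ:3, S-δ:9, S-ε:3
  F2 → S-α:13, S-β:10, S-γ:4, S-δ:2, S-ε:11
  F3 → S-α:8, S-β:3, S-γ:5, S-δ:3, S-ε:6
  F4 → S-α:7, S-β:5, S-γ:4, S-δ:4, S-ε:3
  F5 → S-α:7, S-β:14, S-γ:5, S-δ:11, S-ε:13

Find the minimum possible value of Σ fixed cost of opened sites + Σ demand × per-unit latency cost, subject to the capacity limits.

378

Open {F2, F4}; cheapest assignment that respects the capacities:
  F2 (cap 14, load 11): S-δ — cost 11×2 = 22
  F4 (cap 30, load 28): S-α, S-β, S-γ, S-ε — cost 7×7 + 8×5 + 9×4 + 4×3 = 137
  Shipping 159, fixed 219 → total 378.
  Any other capacity-feasible assignment to {F2, F4} ships for at least 159.
Compare {F1, F4}: its best feasible assignment gives total 437.
Compare {F4, F5}: its best feasible assignment gives total 471.
Every other set of open sites that can feasibly serve all demand totals ≥ 437 even under its best assignment. Minimum: 378.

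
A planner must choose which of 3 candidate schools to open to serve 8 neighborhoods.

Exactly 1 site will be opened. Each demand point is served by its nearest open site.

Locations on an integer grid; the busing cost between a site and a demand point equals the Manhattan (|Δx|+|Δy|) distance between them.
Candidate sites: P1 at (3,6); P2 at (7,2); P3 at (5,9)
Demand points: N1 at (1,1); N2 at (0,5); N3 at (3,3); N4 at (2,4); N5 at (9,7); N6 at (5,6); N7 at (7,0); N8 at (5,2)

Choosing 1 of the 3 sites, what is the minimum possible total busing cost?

Open {P1}.
  N1→P1 7, N2→P1 4, N3→P1 3, N4→P1 3, N5→P1 7, N6→P1 2, N7→P1 10, N8→P1 6  ⇒ total 42.
Compare {P2}: total 46.
Compare {P3}: total 64.

42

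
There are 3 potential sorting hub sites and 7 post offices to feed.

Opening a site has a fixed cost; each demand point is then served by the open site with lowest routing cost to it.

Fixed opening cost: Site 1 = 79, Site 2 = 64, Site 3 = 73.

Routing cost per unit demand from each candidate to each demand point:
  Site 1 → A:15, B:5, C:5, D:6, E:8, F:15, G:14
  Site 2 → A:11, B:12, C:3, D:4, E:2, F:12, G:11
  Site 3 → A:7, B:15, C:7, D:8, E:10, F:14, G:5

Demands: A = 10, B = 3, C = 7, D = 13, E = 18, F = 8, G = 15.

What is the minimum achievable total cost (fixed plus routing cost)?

523

Open {Site 2, Site 3}: assign each demand point to its cheapest open site.
  A→Site 3 10×7=70, B→Site 2 3×12=36, C→Site 2 7×3=21, D→Site 2 13×4=52, E→Site 2 18×2=36, F→Site 2 8×12=96, G→Site 3 15×5=75
  routing cost 386, fixed 137 → total 523.
Compare {Site 2}: routing cost 516 + fixed 64 = 580.
Compare {Site 1, Site 2, Site 3}: routing cost 365 + fixed 216 = 581.
Compare {Site 1, Site 2}: routing cost 495 + fixed 143 = 638.
All other subsets cost ≥ 580. Minimum total cost: 523.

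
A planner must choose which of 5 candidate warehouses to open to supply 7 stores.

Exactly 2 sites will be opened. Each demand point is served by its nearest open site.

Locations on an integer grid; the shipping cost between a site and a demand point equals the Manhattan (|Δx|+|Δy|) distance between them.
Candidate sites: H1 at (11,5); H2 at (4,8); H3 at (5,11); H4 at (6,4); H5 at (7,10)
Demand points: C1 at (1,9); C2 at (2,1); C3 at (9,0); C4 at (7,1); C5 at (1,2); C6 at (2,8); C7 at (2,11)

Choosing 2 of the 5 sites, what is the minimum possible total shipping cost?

36

Open {H2, H4}.
  C1→H2 4, C2→H4 7, C3→H4 7, C4→H4 4, C5→H4 7, C6→H2 2, C7→H2 5  ⇒ total 36.
Compare {H3, H4}: total 40.
Compare {H1, H2}: total 44.
No size-2 selection does better; minimum is 36.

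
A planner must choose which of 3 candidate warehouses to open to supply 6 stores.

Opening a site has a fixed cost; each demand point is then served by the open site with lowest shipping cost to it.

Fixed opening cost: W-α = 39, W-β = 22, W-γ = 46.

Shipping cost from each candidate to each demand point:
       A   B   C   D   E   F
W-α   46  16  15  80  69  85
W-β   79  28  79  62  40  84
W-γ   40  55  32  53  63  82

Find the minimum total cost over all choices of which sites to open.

Open {W-α, W-β}: assign each demand point to its cheapest open site.
  A→W-α 46, B→W-α 16, C→W-α 15, D→W-β 62, E→W-β 40, F→W-β 84
  shipping cost 263, fixed 61 → total 324.
Compare {W-β, W-γ}: shipping cost 275 + fixed 68 = 343.
Compare {W-α}: shipping cost 311 + fixed 39 = 350.
Compare {W-α, W-β, W-γ}: shipping cost 246 + fixed 107 = 353.
All other subsets cost ≥ 343. Minimum total cost: 324.

324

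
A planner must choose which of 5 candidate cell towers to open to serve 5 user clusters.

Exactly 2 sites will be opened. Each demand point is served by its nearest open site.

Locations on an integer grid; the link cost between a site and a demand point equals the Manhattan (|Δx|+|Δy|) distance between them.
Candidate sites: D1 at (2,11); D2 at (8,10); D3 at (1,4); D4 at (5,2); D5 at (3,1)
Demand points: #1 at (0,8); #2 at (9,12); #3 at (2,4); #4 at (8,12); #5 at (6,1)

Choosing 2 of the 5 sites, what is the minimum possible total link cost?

19

Open {D2, D3}.
  #1→D3 5, #2→D2 3, #3→D3 1, #4→D2 2, #5→D3 8  ⇒ total 19.
Compare {D2, D4}: total 22.
Compare {D2, D5}: total 22.
No size-2 selection does better; minimum is 19.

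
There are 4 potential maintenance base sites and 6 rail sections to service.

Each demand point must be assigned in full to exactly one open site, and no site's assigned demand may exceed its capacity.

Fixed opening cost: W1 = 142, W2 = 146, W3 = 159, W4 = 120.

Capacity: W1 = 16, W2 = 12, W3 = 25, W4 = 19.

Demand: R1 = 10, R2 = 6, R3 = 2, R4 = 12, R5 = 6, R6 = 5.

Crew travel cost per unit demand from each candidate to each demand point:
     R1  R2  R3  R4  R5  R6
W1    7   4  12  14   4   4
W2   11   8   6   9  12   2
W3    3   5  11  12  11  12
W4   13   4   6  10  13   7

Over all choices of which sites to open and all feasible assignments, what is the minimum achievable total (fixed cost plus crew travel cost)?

Open {W3, W4}; cheapest assignment that respects the capacities:
  W3 (cap 25, load 22): R1, R2, R5 — cost 10×3 + 6×5 + 6×11 = 126
  W4 (cap 19, load 19): R3, R4, R6 — cost 2×6 + 12×10 + 5×7 = 167
  Shipping 293, fixed 279 → total 572.
  Any other capacity-feasible assignment to {W3, W4} ships for at least 293.
Compare {W1, W3}: its best feasible assignment gives total 651.
Compare {W1, W3, W4}: its best feasible assignment gives total 657.
Every other set of open sites that can feasibly serve all demand totals ≥ 651 even under its best assignment. Minimum: 572.

572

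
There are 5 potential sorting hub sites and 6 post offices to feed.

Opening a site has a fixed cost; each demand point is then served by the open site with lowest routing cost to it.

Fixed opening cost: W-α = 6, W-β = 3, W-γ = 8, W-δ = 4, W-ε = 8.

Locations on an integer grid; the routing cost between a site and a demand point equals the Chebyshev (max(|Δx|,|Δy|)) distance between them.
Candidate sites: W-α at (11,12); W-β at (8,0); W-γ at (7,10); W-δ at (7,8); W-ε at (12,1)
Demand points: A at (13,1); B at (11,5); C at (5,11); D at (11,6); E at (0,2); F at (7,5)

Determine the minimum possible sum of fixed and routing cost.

Open {W-δ}: assign each demand point to its cheapest open site.
  A→W-δ 7, B→W-δ 4, C→W-δ 3, D→W-δ 4, E→W-δ 7, F→W-δ 3
  routing cost 28, fixed 4 → total 32.
Compare {W-β, W-δ}: routing cost 26 + fixed 7 = 33.
Compare {W-δ, W-ε}: routing cost 22 + fixed 12 = 34.
Compare {W-β, W-δ, W-ε}: routing cost 22 + fixed 15 = 37.
All other subsets cost ≥ 33. Minimum total cost: 32.

32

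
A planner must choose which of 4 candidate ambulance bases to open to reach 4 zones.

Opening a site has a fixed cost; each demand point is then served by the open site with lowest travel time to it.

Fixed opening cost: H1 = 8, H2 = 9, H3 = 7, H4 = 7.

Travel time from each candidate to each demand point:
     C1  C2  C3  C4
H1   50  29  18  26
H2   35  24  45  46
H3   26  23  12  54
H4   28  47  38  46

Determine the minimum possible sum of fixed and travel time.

Open {H1, H3}: assign each demand point to its cheapest open site.
  C1→H3 26, C2→H3 23, C3→H3 12, C4→H1 26
  travel time 87, fixed 15 → total 102.
Compare {H1, H3, H4}: travel time 87 + fixed 22 = 109.
Compare {H1, H2, H3}: travel time 87 + fixed 24 = 111.
Compare {H1, H4}: travel time 101 + fixed 15 = 116.
All other subsets cost ≥ 109. Minimum total cost: 102.

102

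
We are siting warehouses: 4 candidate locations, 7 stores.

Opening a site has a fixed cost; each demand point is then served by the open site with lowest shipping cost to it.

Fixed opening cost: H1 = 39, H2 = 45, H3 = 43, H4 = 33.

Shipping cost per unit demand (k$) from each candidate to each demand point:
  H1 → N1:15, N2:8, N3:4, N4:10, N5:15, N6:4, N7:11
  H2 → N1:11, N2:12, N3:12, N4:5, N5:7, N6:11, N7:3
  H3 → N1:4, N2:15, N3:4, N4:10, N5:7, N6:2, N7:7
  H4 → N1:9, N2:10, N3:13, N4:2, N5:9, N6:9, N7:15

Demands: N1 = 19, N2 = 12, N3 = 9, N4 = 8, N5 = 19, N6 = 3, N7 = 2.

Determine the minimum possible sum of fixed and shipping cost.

477

Open {H3, H4}: assign each demand point to its cheapest open site.
  N1→H3 19×4=76, N2→H4 12×10=120, N3→H3 9×4=36, N4→H4 8×2=16, N5→H3 19×7=133, N6→H3 3×2=6, N7→H3 2×7=14
  shipping cost 401, fixed 76 → total 477.
Compare {H1, H3, H4}: shipping cost 377 + fixed 115 = 492.
Compare {H2, H3, H4}: shipping cost 393 + fixed 121 = 514.
Compare {H1, H2, H3}: shipping cost 393 + fixed 127 = 520.
All other subsets cost ≥ 492. Minimum total cost: 477.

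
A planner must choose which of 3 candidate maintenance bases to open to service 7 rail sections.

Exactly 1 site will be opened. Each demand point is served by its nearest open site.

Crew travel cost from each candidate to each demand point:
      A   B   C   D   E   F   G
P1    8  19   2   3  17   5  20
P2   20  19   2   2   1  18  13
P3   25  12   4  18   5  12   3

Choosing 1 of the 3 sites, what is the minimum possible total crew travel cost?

74

Open {P1}.
  A→P1 8, B→P1 19, C→P1 2, D→P1 3, E→P1 17, F→P1 5, G→P1 20  ⇒ total 74.
Compare {P2}: total 75.
Compare {P3}: total 79.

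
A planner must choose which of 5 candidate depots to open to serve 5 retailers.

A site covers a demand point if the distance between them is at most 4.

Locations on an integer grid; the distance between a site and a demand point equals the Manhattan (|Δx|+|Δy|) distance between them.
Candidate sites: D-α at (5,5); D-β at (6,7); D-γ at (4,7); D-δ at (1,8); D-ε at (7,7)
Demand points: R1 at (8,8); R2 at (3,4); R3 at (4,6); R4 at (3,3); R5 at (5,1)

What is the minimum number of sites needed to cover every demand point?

Coverage sets (demand points within 4 of each site):
  D-α: {R2, R3, R4, R5}
  D-β: {R1, R3}
  D-γ: {R2, R3}
  D-δ: {}
  D-ε: {R1, R3}
No single site covers all 5 demand points.
But {D-α, D-β} covers everything, so the minimum is 2.

2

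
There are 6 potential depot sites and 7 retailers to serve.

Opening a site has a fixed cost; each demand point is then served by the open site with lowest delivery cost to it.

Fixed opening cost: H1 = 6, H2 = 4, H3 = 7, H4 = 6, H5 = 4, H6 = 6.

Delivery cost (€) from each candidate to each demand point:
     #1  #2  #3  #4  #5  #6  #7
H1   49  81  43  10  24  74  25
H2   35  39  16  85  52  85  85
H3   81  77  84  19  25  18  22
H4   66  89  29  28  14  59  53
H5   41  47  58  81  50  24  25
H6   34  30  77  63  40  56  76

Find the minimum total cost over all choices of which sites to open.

173

Open {H1, H2, H3, H4, H6}: assign each demand point to its cheapest open site.
  #1→H6 34, #2→H6 30, #3→H2 16, #4→H1 10, #5→H4 14, #6→H3 18, #7→H3 22
  delivery cost 144, fixed 29 → total 173.
Compare {H2, H3, H4, H6}: delivery cost 153 + fixed 23 = 176.
Compare {H1, H2, H3, H4}: delivery cost 154 + fixed 23 = 177.
Compare {H1, H2, H3, H6}: delivery cost 154 + fixed 23 = 177.
All other subsets cost ≥ 176. Minimum total cost: 173.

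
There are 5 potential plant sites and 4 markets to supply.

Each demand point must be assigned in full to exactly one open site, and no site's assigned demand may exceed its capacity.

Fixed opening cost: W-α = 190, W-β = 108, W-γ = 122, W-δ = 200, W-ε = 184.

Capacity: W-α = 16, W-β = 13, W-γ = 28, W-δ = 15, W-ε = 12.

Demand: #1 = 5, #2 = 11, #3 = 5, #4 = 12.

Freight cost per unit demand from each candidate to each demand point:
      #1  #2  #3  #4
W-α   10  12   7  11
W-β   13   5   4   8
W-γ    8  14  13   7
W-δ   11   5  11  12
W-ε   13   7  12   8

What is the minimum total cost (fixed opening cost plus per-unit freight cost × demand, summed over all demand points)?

474

Open {W-β, W-γ}; cheapest assignment that respects the capacities:
  W-β (cap 13, load 11): #2 — cost 11×5 = 55
  W-γ (cap 28, load 22): #1, #3, #4 — cost 5×8 + 5×13 + 12×7 = 189
  Shipping 244, fixed 230 → total 474.
  Any other capacity-feasible assignment to {W-β, W-γ} ships for at least 244.
Compare {W-γ, W-δ}: its best feasible assignment gives total 566.
Compare {W-γ, W-ε}: its best feasible assignment gives total 572.
Every other set of open sites that can feasibly serve all demand totals ≥ 566 even under its best assignment. Minimum: 474.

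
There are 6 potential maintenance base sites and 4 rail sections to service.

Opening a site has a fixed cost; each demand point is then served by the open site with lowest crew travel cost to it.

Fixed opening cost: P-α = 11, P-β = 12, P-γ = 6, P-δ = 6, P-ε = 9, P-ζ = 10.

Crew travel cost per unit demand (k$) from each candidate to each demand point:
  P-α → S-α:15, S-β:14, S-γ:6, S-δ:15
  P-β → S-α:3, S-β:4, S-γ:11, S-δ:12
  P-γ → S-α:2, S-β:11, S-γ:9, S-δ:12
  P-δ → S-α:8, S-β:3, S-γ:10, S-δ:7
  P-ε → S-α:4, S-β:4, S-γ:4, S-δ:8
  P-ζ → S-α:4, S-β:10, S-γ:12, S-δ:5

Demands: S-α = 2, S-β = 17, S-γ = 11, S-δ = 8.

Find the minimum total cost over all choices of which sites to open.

Open {P-δ, P-ε, P-ζ}: assign each demand point to its cheapest open site.
  S-α→P-ε 2×4=8, S-β→P-δ 17×3=51, S-γ→P-ε 11×4=44, S-δ→P-ζ 8×5=40
  crew travel cost 143, fixed 25 → total 168.
Compare {P-γ, P-δ, P-ε, P-ζ}: crew travel cost 139 + fixed 31 = 170.
Compare {P-δ, P-ε}: crew travel cost 159 + fixed 15 = 174.
Compare {P-γ, P-δ, P-ε}: crew travel cost 155 + fixed 21 = 176.
All other subsets cost ≥ 170. Minimum total cost: 168.

168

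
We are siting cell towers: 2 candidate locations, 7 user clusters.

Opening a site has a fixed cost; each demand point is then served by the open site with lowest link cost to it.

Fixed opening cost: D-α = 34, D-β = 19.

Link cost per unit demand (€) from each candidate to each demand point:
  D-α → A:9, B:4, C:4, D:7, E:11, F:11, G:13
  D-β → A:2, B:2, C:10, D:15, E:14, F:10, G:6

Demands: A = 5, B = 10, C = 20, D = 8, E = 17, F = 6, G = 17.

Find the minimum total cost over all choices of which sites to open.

Open {D-α, D-β}: assign each demand point to its cheapest open site.
  A→D-β 5×2=10, B→D-β 10×2=20, C→D-α 20×4=80, D→D-α 8×7=56, E→D-α 17×11=187, F→D-β 6×10=60, G→D-β 17×6=102
  link cost 515, fixed 53 → total 568.
Compare {D-α}: link cost 695 + fixed 34 = 729.
Compare {D-β}: link cost 750 + fixed 19 = 769.

568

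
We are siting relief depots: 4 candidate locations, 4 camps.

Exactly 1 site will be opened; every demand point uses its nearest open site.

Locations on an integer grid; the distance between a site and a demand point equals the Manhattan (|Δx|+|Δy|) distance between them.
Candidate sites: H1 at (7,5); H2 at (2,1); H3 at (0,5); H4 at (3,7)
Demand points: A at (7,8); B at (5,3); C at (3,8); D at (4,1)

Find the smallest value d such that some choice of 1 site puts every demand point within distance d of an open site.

7

Open {H1}.
  Farthest demand point is C at distance 7 (to H1); all others are ≤ 7.
With {H4} the worst case is 7.
With {H3} the worst case is 10.
No size-1 selection achieves below 7.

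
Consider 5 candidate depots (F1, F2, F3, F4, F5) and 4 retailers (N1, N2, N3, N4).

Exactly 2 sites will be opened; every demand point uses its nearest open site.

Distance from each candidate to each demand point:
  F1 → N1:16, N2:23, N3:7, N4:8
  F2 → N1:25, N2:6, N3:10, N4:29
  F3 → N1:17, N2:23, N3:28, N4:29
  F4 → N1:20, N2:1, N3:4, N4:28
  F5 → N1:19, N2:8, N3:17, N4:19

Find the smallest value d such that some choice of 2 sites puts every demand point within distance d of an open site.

Open {F1, F2}.
  Farthest demand point is N1 at distance 16 (to F1); all others are ≤ 16.
With {F1, F4} the worst case is 16.
With {F1, F5} the worst case is 16.
No size-2 selection achieves below 16.

16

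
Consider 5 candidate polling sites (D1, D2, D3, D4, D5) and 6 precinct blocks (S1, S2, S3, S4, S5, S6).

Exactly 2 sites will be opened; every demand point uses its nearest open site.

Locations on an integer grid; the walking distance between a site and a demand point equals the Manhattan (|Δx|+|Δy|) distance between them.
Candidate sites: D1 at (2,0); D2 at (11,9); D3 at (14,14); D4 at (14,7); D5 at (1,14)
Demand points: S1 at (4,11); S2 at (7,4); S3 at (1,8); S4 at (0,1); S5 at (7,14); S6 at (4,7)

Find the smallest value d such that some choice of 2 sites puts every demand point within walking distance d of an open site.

Open {D1, D2}.
  Farthest demand point is S1 at walking distance 9 (to D2); all others are ≤ 9.
With {D1, D5} the worst case is 9.
With {D1, D3} the worst case is 13.
No size-2 selection achieves below 9.

9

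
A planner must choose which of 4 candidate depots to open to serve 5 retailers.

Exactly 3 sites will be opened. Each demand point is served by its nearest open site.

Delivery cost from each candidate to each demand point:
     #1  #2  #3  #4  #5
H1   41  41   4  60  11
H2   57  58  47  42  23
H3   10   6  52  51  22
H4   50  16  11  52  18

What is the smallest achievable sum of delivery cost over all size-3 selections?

Open {H1, H2, H3}.
  #1→H3 10, #2→H3 6, #3→H1 4, #4→H2 42, #5→H1 11  ⇒ total 73.
Compare {H1, H3, H4}: total 82.
Compare {H2, H3, H4}: total 87.
No size-3 selection does better; minimum is 73.

73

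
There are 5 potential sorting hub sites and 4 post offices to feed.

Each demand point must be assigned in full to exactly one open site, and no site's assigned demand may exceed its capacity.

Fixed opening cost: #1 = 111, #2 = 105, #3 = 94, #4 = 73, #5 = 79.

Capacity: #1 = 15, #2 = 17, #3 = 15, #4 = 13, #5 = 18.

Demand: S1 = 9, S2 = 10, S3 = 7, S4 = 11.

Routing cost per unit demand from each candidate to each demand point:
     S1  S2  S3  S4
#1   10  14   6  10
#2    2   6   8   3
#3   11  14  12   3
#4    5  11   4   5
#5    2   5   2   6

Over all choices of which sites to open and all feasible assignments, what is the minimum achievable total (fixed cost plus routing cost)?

388

Open {#3, #4, #5}; cheapest assignment that respects the capacities:
  #3 (cap 15, load 11): S4 — cost 11×3 = 33
  #4 (cap 13, load 9): S1 — cost 9×5 = 45
  #5 (cap 18, load 17): S2, S3 — cost 10×5 + 7×2 = 64
  Shipping 142, fixed 246 → total 388.
  Any other capacity-feasible assignment to {#3, #4, #5} ships for at least 142.
Compare {#2, #3, #5}: its best feasible assignment gives total 393.
Compare {#2, #4, #5}: its best feasible assignment gives total 394.
Every other set of open sites that can feasibly serve all demand totals ≥ 393 even under its best assignment. Minimum: 388.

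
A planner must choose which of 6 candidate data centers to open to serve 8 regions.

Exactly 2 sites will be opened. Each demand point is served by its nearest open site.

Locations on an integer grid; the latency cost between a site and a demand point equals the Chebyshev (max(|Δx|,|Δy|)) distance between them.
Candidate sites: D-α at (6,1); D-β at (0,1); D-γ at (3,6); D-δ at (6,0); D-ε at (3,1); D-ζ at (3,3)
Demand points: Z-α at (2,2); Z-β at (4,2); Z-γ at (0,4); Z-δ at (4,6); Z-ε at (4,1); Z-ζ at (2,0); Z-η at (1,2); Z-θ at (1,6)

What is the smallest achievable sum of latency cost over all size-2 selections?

12

Open {D-γ, D-ε}.
  Z-α→D-ε 1, Z-β→D-ε 1, Z-γ→D-γ 3, Z-δ→D-γ 1, Z-ε→D-ε 1, Z-ζ→D-ε 1, Z-η→D-ε 2, Z-θ→D-γ 2  ⇒ total 12.
Compare {D-γ, D-ζ}: total 15.
Compare {D-ε, D-ζ}: total 15.
No size-2 selection does better; minimum is 12.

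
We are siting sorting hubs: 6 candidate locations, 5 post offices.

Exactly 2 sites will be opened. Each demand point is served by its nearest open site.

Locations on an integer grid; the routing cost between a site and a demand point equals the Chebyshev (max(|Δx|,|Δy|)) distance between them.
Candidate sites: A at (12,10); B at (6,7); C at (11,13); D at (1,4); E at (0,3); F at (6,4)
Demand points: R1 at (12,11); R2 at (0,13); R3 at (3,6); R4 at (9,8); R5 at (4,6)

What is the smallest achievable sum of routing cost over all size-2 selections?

Open {A, B}.
  R1→A 1, R2→B 6, R3→B 3, R4→A 3, R5→B 2  ⇒ total 15.
Compare {B, C}: total 16.
Compare {A, D}: total 18.
No size-2 selection does better; minimum is 15.

15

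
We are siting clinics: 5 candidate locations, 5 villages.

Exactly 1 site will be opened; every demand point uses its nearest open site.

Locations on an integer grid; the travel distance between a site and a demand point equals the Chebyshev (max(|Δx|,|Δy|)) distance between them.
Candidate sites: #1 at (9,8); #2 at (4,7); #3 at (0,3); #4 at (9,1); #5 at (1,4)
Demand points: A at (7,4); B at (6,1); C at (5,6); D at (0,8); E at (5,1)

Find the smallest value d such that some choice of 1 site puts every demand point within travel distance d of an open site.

Open {#2}.
  Farthest demand point is B at travel distance 6 (to #2); all others are ≤ 6.
With {#5} the worst case is 6.
With {#3} the worst case is 7.
No size-1 selection achieves below 6.

6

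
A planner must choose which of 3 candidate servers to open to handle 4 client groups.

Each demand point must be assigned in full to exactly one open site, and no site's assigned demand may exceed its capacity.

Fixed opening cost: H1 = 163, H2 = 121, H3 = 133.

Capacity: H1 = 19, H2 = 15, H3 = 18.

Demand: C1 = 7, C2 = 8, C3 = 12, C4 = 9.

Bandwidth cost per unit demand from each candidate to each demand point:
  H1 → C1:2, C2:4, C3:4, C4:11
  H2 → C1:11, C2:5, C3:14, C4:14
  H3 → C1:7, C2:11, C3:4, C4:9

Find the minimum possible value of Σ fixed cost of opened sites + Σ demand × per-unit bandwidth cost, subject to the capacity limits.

Open {H1, H3}; cheapest assignment that respects the capacities:
  H1 (cap 19, load 19): C1, C3 — cost 7×2 + 12×4 = 62
  H3 (cap 18, load 17): C2, C4 — cost 8×11 + 9×9 = 169
  Shipping 231, fixed 296 → total 527.
  Any other capacity-feasible assignment to {H1, H3} ships for at least 231.
Compare {H1, H2, H3}: its best feasible assignment gives total 600.
Every other set of open sites that can feasibly serve all demand totals ≥ 600 even under its best assignment. Minimum: 527.

527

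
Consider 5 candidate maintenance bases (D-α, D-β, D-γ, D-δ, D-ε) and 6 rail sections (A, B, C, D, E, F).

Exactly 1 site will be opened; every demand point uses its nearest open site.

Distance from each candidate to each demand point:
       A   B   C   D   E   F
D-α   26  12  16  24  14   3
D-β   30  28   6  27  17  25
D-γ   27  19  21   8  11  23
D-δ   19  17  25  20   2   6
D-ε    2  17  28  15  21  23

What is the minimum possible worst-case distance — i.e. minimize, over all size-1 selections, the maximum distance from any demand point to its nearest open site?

Open {D-δ}.
  Farthest demand point is C at distance 25 (to D-δ); all others are ≤ 25.
With {D-α} the worst case is 26.
With {D-γ} the worst case is 27.
No size-1 selection achieves below 25.

25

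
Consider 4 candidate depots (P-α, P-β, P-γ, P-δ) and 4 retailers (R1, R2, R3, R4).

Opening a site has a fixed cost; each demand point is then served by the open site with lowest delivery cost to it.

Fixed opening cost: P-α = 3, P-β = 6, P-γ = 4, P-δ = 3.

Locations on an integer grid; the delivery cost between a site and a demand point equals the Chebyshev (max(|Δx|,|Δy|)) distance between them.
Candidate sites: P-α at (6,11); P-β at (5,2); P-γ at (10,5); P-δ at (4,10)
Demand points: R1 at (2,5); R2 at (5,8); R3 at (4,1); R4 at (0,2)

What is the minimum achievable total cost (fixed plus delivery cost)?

Open {P-β, P-δ}: assign each demand point to its cheapest open site.
  R1→P-β 3, R2→P-δ 2, R3→P-β 1, R4→P-β 5
  delivery cost 11, fixed 9 → total 20.
Compare {P-β}: delivery cost 15 + fixed 6 = 21.
Compare {P-α, P-β}: delivery cost 12 + fixed 9 = 21.
Compare {P-α, P-β, P-δ}: delivery cost 11 + fixed 12 = 23.
All other subsets cost ≥ 21. Minimum total cost: 20.

20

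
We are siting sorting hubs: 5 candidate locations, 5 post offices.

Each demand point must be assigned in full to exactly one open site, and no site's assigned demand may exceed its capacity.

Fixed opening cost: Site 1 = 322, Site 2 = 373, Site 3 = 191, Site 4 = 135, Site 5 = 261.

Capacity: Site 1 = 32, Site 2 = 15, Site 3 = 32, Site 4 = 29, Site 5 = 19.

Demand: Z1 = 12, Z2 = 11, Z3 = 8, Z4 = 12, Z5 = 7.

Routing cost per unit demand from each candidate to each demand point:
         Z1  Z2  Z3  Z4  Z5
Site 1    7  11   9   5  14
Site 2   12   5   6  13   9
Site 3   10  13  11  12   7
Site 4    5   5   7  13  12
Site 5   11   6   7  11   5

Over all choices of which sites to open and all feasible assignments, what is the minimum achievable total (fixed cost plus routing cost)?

Open {Site 3, Site 4}; cheapest assignment that respects the capacities:
  Site 3 (cap 32, load 27): Z3, Z4, Z5 — cost 8×11 + 12×12 + 7×7 = 281
  Site 4 (cap 29, load 23): Z1, Z2 — cost 12×5 + 11×5 = 115
  Shipping 396, fixed 326 → total 722.
  Any other capacity-feasible assignment to {Site 3, Site 4} ships for at least 396.
Compare {Site 1, Site 4}: its best feasible assignment gives total 796.
Compare {Site 3, Site 5}: its best feasible assignment gives total 887.
Every other set of open sites that can feasibly serve all demand totals ≥ 796 even under its best assignment. Minimum: 722.

722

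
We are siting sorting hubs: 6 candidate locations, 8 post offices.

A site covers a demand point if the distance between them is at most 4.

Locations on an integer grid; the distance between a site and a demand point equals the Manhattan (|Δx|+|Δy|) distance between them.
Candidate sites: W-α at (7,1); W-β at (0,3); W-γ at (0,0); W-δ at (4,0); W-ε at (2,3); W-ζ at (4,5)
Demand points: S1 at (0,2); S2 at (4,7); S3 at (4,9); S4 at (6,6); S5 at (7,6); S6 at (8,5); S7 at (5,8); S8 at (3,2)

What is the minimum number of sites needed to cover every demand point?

2

Coverage sets (demand points within 4 of each site):
  W-α: {}
  W-β: {S1, S8}
  W-γ: {S1}
  W-δ: {S8}
  W-ε: {S1, S8}
  W-ζ: {S2, S3, S4, S5, S6, S7, S8}
No single site covers all 8 demand points.
But {W-β, W-ζ} covers everything, so the minimum is 2.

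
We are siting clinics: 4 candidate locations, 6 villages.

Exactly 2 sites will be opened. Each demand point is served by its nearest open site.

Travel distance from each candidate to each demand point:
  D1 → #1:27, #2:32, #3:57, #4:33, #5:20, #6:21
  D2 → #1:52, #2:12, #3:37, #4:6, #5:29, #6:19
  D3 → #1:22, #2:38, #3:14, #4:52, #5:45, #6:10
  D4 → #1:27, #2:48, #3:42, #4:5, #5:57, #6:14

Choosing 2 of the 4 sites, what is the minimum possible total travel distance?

Open {D2, D3}.
  #1→D3 22, #2→D2 12, #3→D3 14, #4→D2 6, #5→D2 29, #6→D3 10  ⇒ total 93.
Compare {D1, D2}: total 121.
Compare {D2, D4}: total 124.
No size-2 selection does better; minimum is 93.

93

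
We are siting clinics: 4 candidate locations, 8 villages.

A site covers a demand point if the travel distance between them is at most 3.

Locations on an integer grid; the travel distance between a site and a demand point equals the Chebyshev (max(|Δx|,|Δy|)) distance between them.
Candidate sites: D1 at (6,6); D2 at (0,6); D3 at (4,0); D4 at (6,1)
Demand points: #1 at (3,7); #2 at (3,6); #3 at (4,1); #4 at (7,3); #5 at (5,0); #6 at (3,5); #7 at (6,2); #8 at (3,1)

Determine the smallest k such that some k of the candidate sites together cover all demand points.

2

Coverage sets (demand points within 3 of each site):
  D1: {#1, #2, #4, #6}
  D2: {#1, #2, #6}
  D3: {#3, #4, #5, #7, #8}
  D4: {#3, #4, #5, #7, #8}
No single site covers all 8 demand points.
But {D1, D3} covers everything, so the minimum is 2.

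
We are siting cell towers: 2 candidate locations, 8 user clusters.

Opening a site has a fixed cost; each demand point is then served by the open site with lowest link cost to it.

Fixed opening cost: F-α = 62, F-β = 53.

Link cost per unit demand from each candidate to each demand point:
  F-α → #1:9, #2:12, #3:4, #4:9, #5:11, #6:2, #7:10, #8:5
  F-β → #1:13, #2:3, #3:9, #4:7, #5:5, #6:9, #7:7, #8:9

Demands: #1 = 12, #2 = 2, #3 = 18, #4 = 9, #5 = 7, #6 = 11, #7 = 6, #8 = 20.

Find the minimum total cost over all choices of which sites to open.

563

Open {F-α, F-β}: assign each demand point to its cheapest open site.
  #1→F-α 12×9=108, #2→F-β 2×3=6, #3→F-α 18×4=72, #4→F-β 9×7=63, #5→F-β 7×5=35, #6→F-α 11×2=22, #7→F-β 6×7=42, #8→F-α 20×5=100
  link cost 448, fixed 115 → total 563.
Compare {F-α}: link cost 544 + fixed 62 = 606.
Compare {F-β}: link cost 743 + fixed 53 = 796.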